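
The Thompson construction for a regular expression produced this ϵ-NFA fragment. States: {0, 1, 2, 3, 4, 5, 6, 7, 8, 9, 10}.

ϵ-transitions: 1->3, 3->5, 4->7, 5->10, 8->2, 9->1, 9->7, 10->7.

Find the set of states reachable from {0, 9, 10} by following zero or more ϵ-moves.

{0, 1, 3, 5, 7, 9, 10}

Start with {0, 9, 10}.
From 9 via ϵ: add 1, 7.
From 1 via ϵ: add 3.
From 3 via ϵ: add 5.
No new states can be added; the closed set is {0, 1, 3, 5, 7, 9, 10}.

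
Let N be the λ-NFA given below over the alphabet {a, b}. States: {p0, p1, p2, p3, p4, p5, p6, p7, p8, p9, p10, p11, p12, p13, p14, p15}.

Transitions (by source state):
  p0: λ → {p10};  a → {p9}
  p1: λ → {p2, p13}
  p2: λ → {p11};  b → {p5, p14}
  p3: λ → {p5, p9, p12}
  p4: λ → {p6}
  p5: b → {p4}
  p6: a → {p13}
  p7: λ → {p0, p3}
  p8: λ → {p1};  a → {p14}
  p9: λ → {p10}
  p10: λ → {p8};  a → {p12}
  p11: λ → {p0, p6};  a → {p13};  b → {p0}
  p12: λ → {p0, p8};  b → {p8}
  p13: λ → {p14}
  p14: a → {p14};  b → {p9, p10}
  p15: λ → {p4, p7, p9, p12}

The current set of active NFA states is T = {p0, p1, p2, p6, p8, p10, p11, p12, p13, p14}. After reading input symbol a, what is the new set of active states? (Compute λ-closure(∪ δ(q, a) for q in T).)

{p0, p1, p2, p6, p8, p9, p10, p11, p12, p13, p14}

p0 on a → {p9}.
p6 on a → {p13}.
p8 on a → {p14}.
p10 on a → {p12}.
p11 on a → {p13}.
p14 on a → {p14}.
No a-transition from p1, p2, p12, p13.
Union after reading a: {p9, p12, p13, p14}.
Now take the λ-closure:
From p9 via λ: add p10.
From p12 via λ: add p0, p8.
From p8 via λ: add p1.
From p1 via λ: add p2.
From p2 via λ: add p11.
From p11 via λ: add p6.
No new states can be added; the closed set is {p0, p1, p2, p6, p8, p9, p10, p11, p12, p13, p14}.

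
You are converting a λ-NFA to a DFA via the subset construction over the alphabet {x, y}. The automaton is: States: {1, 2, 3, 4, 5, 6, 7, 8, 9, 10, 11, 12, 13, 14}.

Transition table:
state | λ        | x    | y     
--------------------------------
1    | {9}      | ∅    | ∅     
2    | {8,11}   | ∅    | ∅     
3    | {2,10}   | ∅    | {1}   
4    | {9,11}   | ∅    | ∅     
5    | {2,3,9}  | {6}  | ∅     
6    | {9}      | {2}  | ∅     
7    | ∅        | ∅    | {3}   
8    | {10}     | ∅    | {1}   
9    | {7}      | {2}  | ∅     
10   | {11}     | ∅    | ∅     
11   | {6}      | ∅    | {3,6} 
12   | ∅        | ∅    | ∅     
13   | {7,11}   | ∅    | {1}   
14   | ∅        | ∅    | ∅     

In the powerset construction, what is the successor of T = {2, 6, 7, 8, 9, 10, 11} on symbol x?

6 on x → {2}.
9 on x → {2}.
No x-transition from 2, 7, 8, 10, 11.
Union after reading x: {2}.
Now take the λ-closure:
From 2 via λ: add 8, 11.
From 8 via λ: add 10.
From 11 via λ: add 6.
From 6 via λ: add 9.
From 9 via λ: add 7.
No new states can be added; the closed set is {2, 6, 7, 8, 9, 10, 11}.

{2, 6, 7, 8, 9, 10, 11}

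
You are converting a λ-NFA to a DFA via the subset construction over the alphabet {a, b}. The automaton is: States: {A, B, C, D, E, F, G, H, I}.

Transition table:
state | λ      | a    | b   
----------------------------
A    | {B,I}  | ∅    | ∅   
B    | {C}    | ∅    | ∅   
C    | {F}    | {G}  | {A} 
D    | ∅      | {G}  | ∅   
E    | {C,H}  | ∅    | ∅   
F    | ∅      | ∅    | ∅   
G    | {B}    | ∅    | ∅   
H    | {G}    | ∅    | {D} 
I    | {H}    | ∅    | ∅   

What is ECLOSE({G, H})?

{B, C, F, G, H}

Start with {G, H}.
From G via λ: add B.
From B via λ: add C.
From C via λ: add F.
No new states can be added; the closed set is {B, C, F, G, H}.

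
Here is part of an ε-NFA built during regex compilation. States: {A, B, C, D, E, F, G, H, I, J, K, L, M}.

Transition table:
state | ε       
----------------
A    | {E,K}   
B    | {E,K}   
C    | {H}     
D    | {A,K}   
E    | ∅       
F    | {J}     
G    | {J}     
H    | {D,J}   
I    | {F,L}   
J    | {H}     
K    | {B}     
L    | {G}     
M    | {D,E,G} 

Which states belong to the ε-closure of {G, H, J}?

{A, B, D, E, G, H, J, K}

Start with {G, H, J}.
From H via ε: add D.
From D via ε: add A, K.
From A via ε: add E.
From K via ε: add B.
No new states can be added; the closed set is {A, B, D, E, G, H, J, K}.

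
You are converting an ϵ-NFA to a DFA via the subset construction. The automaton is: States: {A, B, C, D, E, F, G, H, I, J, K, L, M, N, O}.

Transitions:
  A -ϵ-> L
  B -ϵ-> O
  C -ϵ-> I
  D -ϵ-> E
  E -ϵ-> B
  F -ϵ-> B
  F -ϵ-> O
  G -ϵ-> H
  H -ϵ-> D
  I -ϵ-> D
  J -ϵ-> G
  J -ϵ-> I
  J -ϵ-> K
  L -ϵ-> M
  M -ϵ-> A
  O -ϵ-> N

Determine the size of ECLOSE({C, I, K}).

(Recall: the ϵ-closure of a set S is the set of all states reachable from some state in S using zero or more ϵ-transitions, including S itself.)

Start with {C, I, K}.
From I via ϵ: add D.
From D via ϵ: add E.
From E via ϵ: add B.
From B via ϵ: add O.
From O via ϵ: add N.
ϵ-closure = {B, C, D, E, I, K, N, O}, which has 8 states.

8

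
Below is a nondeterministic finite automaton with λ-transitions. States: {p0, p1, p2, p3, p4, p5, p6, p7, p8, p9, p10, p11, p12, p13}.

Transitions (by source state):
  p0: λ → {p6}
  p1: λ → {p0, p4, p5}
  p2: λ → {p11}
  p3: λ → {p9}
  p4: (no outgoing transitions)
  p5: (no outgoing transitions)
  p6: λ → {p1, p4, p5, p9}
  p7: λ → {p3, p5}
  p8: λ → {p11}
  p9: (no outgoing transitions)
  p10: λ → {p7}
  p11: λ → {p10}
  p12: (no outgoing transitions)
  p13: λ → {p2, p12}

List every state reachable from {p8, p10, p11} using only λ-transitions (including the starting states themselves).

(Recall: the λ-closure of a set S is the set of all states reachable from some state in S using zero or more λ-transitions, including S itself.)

{p3, p5, p7, p8, p9, p10, p11}

Start with {p8, p10, p11}.
From p10 via λ: add p7.
From p7 via λ: add p3, p5.
From p3 via λ: add p9.
No new states can be added; the closed set is {p3, p5, p7, p8, p9, p10, p11}.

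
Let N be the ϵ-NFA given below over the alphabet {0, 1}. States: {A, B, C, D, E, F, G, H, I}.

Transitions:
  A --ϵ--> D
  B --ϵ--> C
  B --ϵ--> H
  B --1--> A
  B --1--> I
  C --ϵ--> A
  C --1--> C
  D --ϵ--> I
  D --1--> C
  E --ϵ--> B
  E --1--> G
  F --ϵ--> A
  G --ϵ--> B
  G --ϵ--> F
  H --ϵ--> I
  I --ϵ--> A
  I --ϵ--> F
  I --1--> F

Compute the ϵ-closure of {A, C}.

Start with {A, C}.
From A via ϵ: add D.
From D via ϵ: add I.
From I via ϵ: add F.
No new states can be added; the closed set is {A, C, D, F, I}.

{A, C, D, F, I}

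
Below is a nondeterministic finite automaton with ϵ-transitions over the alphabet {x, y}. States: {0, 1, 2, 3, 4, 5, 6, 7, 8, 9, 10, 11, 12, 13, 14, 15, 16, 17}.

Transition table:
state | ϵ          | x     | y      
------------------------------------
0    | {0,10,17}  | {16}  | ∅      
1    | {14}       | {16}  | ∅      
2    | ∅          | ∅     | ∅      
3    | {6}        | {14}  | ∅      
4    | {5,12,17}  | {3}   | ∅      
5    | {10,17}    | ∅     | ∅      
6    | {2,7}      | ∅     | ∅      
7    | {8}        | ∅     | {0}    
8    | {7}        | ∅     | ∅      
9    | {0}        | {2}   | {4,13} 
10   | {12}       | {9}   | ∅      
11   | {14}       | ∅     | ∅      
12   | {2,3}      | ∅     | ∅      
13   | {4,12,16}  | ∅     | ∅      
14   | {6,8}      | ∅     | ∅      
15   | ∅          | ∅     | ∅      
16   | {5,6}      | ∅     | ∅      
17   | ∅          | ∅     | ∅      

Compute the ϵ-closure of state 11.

Start with {11}.
From 11 via ϵ: add 14.
From 14 via ϵ: add 6, 8.
From 6 via ϵ: add 2, 7.
No new states can be added; the closed set is {2, 6, 7, 8, 11, 14}.

{2, 6, 7, 8, 11, 14}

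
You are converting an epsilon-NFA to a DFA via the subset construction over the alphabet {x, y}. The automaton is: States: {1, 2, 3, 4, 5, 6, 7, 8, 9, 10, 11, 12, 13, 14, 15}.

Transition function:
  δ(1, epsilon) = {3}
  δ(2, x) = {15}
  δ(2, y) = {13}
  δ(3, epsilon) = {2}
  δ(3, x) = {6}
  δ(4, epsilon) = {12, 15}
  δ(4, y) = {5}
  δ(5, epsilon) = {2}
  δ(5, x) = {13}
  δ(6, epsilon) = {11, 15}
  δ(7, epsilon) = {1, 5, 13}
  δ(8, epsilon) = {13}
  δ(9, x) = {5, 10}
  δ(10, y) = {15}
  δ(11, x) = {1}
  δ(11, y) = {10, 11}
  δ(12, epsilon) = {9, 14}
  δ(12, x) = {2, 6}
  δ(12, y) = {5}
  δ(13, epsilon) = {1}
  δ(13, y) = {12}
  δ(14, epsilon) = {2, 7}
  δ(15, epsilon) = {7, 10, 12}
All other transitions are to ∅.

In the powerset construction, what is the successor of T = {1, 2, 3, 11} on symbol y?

2 on y → {13}.
11 on y → {10, 11}.
No y-transition from 1, 3.
Union after reading y: {10, 11, 13}.
Now take the epsilon-closure:
From 13 via epsilon: add 1.
From 1 via epsilon: add 3.
From 3 via epsilon: add 2.
No new states can be added; the closed set is {1, 2, 3, 10, 11, 13}.

{1, 2, 3, 10, 11, 13}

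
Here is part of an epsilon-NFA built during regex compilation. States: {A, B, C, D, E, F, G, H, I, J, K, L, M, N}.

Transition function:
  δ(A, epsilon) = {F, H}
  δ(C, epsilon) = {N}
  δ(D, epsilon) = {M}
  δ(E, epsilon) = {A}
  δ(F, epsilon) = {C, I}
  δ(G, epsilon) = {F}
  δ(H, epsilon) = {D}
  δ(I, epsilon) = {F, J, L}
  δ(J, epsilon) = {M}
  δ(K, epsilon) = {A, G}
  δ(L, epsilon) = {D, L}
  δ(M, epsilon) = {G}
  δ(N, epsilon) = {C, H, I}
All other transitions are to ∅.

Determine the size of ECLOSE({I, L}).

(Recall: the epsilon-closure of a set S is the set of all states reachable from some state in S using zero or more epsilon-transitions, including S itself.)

Start with {I, L}.
From I via epsilon: add F, J.
From L via epsilon: add D.
From D via epsilon: add M.
From F via epsilon: add C.
From C via epsilon: add N.
From M via epsilon: add G.
From N via epsilon: add H.
epsilon-closure = {C, D, F, G, H, I, J, L, M, N}, which has 10 states.

10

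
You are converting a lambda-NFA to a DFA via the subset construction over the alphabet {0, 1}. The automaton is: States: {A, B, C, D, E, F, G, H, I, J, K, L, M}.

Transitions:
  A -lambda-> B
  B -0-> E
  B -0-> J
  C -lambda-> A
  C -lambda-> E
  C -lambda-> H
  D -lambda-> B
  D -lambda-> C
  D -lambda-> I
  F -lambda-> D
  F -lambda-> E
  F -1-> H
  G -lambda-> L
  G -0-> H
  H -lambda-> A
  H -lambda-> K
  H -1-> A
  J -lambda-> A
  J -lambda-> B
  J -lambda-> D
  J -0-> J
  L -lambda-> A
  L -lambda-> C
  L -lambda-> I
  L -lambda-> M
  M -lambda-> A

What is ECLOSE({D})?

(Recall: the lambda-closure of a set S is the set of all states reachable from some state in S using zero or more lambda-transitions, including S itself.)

{A, B, C, D, E, H, I, K}

Start with {D}.
From D via lambda: add B, C, I.
From C via lambda: add A, E, H.
From H via lambda: add K.
No new states can be added; the closed set is {A, B, C, D, E, H, I, K}.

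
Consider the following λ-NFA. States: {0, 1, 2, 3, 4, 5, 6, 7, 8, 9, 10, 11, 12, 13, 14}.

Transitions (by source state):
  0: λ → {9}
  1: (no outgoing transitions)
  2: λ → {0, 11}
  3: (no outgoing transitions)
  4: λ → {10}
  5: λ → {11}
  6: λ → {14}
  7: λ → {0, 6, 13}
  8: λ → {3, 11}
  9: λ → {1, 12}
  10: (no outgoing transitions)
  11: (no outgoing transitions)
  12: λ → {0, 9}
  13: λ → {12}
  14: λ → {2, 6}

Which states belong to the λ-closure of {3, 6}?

{0, 1, 2, 3, 6, 9, 11, 12, 14}

Start with {3, 6}.
From 6 via λ: add 14.
From 14 via λ: add 2.
From 2 via λ: add 0, 11.
From 0 via λ: add 9.
From 9 via λ: add 1, 12.
No new states can be added; the closed set is {0, 1, 2, 3, 6, 9, 11, 12, 14}.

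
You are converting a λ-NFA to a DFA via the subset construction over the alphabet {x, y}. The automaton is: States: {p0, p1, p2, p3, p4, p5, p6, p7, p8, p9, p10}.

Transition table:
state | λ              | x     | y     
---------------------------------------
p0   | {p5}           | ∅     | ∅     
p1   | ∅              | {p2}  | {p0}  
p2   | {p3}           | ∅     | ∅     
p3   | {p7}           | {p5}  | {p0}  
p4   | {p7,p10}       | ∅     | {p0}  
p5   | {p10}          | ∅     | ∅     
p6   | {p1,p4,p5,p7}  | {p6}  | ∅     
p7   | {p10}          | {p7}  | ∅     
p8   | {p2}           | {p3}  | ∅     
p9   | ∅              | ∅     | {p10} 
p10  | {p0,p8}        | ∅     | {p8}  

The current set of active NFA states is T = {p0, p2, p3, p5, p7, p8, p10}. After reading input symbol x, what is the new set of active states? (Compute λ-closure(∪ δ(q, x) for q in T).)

{p0, p2, p3, p5, p7, p8, p10}

p3 on x → {p5}.
p7 on x → {p7}.
p8 on x → {p3}.
No x-transition from p0, p2, p5, p10.
Union after reading x: {p3, p5, p7}.
Now take the λ-closure:
From p5 via λ: add p10.
From p10 via λ: add p0, p8.
From p8 via λ: add p2.
No new states can be added; the closed set is {p0, p2, p3, p5, p7, p8, p10}.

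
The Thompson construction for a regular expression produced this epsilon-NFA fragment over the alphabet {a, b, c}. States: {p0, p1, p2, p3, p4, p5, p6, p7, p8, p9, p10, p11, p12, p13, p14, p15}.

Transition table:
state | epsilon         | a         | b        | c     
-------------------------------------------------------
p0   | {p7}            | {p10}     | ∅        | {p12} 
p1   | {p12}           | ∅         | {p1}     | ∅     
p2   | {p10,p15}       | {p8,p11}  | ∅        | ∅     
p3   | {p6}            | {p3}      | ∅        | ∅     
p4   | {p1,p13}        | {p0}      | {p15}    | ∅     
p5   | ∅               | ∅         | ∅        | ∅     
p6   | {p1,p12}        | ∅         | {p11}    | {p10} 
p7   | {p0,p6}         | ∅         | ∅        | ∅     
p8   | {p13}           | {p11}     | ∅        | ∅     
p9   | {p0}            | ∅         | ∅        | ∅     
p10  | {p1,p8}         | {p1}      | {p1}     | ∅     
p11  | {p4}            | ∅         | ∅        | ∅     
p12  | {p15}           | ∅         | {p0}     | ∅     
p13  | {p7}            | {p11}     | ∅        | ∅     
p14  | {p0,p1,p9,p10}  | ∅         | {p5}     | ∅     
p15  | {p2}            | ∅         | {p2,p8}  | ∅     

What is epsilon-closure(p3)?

Start with {p3}.
From p3 via epsilon: add p6.
From p6 via epsilon: add p1, p12.
From p12 via epsilon: add p15.
From p15 via epsilon: add p2.
From p2 via epsilon: add p10.
From p10 via epsilon: add p8.
From p8 via epsilon: add p13.
From p13 via epsilon: add p7.
From p7 via epsilon: add p0.
No new states can be added; the closed set is {p0, p1, p2, p3, p6, p7, p8, p10, p12, p13, p15}.

{p0, p1, p2, p3, p6, p7, p8, p10, p12, p13, p15}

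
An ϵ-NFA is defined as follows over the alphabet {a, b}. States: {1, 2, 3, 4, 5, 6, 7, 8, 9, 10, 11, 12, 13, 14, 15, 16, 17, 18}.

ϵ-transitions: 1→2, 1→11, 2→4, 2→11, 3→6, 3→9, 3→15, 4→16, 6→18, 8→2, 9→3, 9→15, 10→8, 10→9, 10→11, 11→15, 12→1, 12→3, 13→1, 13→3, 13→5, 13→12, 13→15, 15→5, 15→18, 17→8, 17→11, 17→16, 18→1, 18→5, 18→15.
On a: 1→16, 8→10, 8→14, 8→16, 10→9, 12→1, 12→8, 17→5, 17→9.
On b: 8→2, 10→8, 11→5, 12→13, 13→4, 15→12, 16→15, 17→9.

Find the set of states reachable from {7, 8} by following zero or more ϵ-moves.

Start with {7, 8}.
From 8 via ϵ: add 2.
From 2 via ϵ: add 4, 11.
From 4 via ϵ: add 16.
From 11 via ϵ: add 15.
From 15 via ϵ: add 5, 18.
From 18 via ϵ: add 1.
No new states can be added; the closed set is {1, 2, 4, 5, 7, 8, 11, 15, 16, 18}.

{1, 2, 4, 5, 7, 8, 11, 15, 16, 18}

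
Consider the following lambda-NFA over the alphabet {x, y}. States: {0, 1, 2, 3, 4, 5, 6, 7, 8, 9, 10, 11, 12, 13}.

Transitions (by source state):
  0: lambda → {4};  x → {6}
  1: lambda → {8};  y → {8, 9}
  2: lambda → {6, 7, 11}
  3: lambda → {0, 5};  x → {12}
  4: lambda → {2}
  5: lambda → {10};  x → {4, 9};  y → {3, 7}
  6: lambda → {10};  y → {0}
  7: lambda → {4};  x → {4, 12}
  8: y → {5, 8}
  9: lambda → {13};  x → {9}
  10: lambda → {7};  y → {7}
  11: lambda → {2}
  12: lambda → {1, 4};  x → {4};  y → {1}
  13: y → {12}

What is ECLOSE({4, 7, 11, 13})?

{2, 4, 6, 7, 10, 11, 13}

Start with {4, 7, 11, 13}.
From 4 via lambda: add 2.
From 2 via lambda: add 6.
From 6 via lambda: add 10.
No new states can be added; the closed set is {2, 4, 6, 7, 10, 11, 13}.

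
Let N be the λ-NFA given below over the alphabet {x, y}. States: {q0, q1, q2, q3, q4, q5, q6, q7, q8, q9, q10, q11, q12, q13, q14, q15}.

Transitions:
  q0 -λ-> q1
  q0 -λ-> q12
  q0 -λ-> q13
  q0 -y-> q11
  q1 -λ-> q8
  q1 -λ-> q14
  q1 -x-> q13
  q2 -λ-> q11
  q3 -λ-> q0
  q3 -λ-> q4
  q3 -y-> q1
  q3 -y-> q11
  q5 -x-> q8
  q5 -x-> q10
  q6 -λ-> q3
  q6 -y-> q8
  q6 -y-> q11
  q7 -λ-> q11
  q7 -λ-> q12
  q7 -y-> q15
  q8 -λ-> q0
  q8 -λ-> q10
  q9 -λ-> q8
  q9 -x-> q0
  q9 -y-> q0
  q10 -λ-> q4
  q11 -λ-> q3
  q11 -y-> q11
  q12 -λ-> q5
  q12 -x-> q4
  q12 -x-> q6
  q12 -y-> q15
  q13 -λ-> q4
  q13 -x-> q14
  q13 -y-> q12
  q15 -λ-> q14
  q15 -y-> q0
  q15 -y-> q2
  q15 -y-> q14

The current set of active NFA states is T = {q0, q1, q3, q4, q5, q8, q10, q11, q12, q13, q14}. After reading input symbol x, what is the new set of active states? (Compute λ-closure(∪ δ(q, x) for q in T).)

q1 on x → {q13}.
q5 on x → {q8, q10}.
q12 on x → {q4, q6}.
q13 on x → {q14}.
No x-transition from q0, q3, q4, q8, q10, q11, q14.
Union after reading x: {q4, q6, q8, q10, q13, q14}.
Now take the λ-closure:
From q6 via λ: add q3.
From q8 via λ: add q0.
From q0 via λ: add q1, q12.
From q12 via λ: add q5.
No new states can be added; the closed set is {q0, q1, q3, q4, q5, q6, q8, q10, q12, q13, q14}.

{q0, q1, q3, q4, q5, q6, q8, q10, q12, q13, q14}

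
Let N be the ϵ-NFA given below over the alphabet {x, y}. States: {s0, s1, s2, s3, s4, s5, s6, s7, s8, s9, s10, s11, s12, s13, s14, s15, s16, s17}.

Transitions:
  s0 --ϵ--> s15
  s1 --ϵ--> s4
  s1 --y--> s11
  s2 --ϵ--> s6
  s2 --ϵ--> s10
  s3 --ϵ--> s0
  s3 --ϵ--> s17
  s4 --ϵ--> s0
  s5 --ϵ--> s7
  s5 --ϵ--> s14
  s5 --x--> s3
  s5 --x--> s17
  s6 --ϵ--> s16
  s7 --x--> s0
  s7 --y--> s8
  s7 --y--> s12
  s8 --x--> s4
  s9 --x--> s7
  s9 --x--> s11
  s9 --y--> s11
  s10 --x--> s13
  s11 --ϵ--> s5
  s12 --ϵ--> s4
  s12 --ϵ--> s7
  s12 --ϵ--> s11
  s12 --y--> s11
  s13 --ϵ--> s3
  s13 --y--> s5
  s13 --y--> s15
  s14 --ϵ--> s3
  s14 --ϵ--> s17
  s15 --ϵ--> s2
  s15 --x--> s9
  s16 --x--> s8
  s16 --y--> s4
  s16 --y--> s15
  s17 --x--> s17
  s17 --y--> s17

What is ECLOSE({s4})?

Start with {s4}.
From s4 via ϵ: add s0.
From s0 via ϵ: add s15.
From s15 via ϵ: add s2.
From s2 via ϵ: add s6, s10.
From s6 via ϵ: add s16.
No new states can be added; the closed set is {s0, s2, s4, s6, s10, s15, s16}.

{s0, s2, s4, s6, s10, s15, s16}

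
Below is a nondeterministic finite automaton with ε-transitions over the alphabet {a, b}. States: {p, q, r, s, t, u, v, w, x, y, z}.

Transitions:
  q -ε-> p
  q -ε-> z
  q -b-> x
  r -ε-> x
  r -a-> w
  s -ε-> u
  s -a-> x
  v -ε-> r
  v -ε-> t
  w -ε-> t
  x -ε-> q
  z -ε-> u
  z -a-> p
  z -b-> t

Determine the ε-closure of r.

{p, q, r, u, x, z}

Start with {r}.
From r via ε: add x.
From x via ε: add q.
From q via ε: add p, z.
From z via ε: add u.
No new states can be added; the closed set is {p, q, r, u, x, z}.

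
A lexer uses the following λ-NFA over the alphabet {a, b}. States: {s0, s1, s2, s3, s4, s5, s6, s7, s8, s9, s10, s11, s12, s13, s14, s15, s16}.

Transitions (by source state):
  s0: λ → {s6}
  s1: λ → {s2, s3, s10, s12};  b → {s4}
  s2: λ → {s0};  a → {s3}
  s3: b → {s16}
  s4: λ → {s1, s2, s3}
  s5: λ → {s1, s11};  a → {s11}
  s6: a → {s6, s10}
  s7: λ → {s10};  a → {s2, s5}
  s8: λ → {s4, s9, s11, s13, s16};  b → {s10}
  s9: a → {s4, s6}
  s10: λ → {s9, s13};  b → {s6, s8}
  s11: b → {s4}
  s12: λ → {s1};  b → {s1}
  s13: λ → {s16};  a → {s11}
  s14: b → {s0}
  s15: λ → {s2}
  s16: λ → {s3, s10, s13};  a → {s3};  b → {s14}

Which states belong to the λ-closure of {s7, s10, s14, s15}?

Start with {s7, s10, s14, s15}.
From s10 via λ: add s9, s13.
From s15 via λ: add s2.
From s2 via λ: add s0.
From s13 via λ: add s16.
From s0 via λ: add s6.
From s16 via λ: add s3.
No new states can be added; the closed set is {s0, s2, s3, s6, s7, s9, s10, s13, s14, s15, s16}.

{s0, s2, s3, s6, s7, s9, s10, s13, s14, s15, s16}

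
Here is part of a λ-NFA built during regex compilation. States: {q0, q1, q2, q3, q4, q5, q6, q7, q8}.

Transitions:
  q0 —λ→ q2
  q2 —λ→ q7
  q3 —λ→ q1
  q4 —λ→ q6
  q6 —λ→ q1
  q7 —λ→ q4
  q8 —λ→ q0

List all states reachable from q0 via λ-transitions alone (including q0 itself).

{q0, q1, q2, q4, q6, q7}

Start with {q0}.
From q0 via λ: add q2.
From q2 via λ: add q7.
From q7 via λ: add q4.
From q4 via λ: add q6.
From q6 via λ: add q1.
No new states can be added; the closed set is {q0, q1, q2, q4, q6, q7}.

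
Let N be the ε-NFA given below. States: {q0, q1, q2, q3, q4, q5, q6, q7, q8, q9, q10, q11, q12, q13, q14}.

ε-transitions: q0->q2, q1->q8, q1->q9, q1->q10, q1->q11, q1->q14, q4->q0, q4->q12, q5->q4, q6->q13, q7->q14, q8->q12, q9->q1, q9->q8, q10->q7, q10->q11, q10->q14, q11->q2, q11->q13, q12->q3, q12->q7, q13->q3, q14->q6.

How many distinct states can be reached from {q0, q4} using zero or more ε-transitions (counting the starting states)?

9

Start with {q0, q4}.
From q0 via ε: add q2.
From q4 via ε: add q12.
From q12 via ε: add q3, q7.
From q7 via ε: add q14.
From q14 via ε: add q6.
From q6 via ε: add q13.
ε-closure = {q0, q2, q3, q4, q6, q7, q12, q13, q14}, which has 9 states.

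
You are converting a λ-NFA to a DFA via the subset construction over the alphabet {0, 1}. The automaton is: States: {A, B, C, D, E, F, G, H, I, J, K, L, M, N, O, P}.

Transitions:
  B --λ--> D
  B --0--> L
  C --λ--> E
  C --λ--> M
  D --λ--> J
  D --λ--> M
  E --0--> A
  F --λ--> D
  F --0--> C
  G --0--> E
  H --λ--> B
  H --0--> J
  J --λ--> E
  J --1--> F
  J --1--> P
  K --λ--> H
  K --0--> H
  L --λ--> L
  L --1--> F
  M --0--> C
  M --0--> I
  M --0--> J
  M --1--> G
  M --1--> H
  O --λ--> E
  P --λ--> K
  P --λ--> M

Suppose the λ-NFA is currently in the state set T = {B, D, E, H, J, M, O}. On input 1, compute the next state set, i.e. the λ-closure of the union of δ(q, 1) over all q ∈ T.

J on 1 → {F, P}.
M on 1 → {G, H}.
No 1-transition from B, D, E, H, O.
Union after reading 1: {F, G, H, P}.
Now take the λ-closure:
From F via λ: add D.
From H via λ: add B.
From P via λ: add K, M.
From D via λ: add J.
From J via λ: add E.
No new states can be added; the closed set is {B, D, E, F, G, H, J, K, M, P}.

{B, D, E, F, G, H, J, K, M, P}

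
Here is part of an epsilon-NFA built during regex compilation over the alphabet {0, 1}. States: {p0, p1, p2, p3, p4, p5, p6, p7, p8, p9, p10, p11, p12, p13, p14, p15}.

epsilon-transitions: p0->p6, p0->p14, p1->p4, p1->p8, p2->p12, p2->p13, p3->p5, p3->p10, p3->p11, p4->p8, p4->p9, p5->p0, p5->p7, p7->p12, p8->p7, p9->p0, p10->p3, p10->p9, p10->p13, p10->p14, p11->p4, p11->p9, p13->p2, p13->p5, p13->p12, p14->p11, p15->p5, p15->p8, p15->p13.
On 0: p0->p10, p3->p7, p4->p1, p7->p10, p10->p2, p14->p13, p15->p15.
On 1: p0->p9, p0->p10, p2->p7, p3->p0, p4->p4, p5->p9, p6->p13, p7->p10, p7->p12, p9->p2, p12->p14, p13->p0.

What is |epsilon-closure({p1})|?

10

Start with {p1}.
From p1 via epsilon: add p4, p8.
From p4 via epsilon: add p9.
From p8 via epsilon: add p7.
From p7 via epsilon: add p12.
From p9 via epsilon: add p0.
From p0 via epsilon: add p6, p14.
From p14 via epsilon: add p11.
epsilon-closure = {p0, p1, p4, p6, p7, p8, p9, p11, p12, p14}, which has 10 states.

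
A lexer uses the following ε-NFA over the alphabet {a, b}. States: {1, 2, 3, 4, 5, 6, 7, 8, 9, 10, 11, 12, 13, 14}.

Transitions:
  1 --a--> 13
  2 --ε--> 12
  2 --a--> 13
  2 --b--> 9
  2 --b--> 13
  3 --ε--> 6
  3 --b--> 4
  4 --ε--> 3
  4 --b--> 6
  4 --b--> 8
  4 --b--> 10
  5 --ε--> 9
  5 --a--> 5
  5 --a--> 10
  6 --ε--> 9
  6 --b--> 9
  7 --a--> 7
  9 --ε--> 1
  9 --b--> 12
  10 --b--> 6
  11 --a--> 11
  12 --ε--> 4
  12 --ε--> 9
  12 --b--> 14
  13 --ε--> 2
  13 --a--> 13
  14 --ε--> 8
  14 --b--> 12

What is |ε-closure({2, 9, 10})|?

8

Start with {2, 9, 10}.
From 2 via ε: add 12.
From 9 via ε: add 1.
From 12 via ε: add 4.
From 4 via ε: add 3.
From 3 via ε: add 6.
ε-closure = {1, 2, 3, 4, 6, 9, 10, 12}, which has 8 states.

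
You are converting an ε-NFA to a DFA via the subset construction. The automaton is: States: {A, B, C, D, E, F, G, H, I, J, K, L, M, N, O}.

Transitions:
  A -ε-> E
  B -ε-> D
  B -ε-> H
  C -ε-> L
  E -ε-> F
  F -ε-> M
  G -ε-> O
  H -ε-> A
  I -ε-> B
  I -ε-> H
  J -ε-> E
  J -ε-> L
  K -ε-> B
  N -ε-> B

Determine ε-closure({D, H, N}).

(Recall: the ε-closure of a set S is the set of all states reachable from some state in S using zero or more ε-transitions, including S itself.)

{A, B, D, E, F, H, M, N}

Start with {D, H, N}.
From H via ε: add A.
From N via ε: add B.
From A via ε: add E.
From E via ε: add F.
From F via ε: add M.
No new states can be added; the closed set is {A, B, D, E, F, H, M, N}.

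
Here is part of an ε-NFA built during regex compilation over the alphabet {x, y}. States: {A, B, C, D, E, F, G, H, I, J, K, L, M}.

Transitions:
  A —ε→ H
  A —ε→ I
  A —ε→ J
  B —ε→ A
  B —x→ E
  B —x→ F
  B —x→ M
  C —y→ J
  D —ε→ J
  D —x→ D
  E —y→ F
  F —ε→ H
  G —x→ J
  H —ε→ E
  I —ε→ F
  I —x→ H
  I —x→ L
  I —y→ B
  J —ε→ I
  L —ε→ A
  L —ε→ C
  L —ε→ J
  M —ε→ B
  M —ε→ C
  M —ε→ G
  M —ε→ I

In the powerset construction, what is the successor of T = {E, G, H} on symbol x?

G on x → {J}.
No x-transition from E, H.
Union after reading x: {J}.
Now take the ε-closure:
From J via ε: add I.
From I via ε: add F.
From F via ε: add H.
From H via ε: add E.
No new states can be added; the closed set is {E, F, H, I, J}.

{E, F, H, I, J}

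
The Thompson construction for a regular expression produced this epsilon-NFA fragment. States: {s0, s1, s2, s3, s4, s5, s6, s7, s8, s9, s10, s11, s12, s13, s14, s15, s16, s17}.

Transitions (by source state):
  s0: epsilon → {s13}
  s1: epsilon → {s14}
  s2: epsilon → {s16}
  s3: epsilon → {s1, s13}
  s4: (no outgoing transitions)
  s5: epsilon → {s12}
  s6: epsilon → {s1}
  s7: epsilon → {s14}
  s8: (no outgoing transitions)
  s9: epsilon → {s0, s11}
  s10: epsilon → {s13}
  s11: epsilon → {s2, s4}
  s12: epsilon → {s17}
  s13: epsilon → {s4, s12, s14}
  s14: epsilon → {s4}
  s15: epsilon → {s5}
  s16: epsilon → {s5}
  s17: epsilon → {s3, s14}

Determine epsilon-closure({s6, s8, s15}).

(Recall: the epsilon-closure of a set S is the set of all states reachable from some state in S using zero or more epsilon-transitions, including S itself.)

Start with {s6, s8, s15}.
From s6 via epsilon: add s1.
From s15 via epsilon: add s5.
From s1 via epsilon: add s14.
From s5 via epsilon: add s12.
From s12 via epsilon: add s17.
From s14 via epsilon: add s4.
From s17 via epsilon: add s3.
From s3 via epsilon: add s13.
No new states can be added; the closed set is {s1, s3, s4, s5, s6, s8, s12, s13, s14, s15, s17}.

{s1, s3, s4, s5, s6, s8, s12, s13, s14, s15, s17}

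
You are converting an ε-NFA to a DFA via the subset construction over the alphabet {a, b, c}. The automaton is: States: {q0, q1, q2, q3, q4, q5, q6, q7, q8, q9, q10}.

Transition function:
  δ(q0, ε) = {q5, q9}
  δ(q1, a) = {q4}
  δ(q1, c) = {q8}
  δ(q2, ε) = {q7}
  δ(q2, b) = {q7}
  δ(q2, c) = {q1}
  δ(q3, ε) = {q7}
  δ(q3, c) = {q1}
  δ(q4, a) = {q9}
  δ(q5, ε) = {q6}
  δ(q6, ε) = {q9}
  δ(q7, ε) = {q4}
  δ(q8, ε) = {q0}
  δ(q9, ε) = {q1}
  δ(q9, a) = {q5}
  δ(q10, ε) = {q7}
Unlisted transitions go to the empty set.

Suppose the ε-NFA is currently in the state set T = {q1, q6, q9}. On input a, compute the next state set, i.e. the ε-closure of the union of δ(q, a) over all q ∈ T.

{q1, q4, q5, q6, q9}

q1 on a → {q4}.
q9 on a → {q5}.
No a-transition from q6.
Union after reading a: {q4, q5}.
Now take the ε-closure:
From q5 via ε: add q6.
From q6 via ε: add q9.
From q9 via ε: add q1.
No new states can be added; the closed set is {q1, q4, q5, q6, q9}.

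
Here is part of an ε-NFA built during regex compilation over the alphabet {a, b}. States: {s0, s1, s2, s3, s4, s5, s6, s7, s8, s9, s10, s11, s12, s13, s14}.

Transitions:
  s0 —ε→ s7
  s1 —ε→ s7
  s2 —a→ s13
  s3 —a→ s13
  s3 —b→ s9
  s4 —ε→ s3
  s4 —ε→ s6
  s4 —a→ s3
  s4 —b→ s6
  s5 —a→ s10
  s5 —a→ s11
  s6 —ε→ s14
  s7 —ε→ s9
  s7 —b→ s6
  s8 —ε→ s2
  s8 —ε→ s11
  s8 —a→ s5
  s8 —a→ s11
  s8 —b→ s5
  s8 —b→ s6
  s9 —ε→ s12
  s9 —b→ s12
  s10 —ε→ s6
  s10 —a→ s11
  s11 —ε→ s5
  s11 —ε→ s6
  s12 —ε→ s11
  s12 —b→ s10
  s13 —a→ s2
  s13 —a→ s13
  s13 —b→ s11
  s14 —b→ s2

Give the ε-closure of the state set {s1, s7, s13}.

{s1, s5, s6, s7, s9, s11, s12, s13, s14}

Start with {s1, s7, s13}.
From s7 via ε: add s9.
From s9 via ε: add s12.
From s12 via ε: add s11.
From s11 via ε: add s5, s6.
From s6 via ε: add s14.
No new states can be added; the closed set is {s1, s5, s6, s7, s9, s11, s12, s13, s14}.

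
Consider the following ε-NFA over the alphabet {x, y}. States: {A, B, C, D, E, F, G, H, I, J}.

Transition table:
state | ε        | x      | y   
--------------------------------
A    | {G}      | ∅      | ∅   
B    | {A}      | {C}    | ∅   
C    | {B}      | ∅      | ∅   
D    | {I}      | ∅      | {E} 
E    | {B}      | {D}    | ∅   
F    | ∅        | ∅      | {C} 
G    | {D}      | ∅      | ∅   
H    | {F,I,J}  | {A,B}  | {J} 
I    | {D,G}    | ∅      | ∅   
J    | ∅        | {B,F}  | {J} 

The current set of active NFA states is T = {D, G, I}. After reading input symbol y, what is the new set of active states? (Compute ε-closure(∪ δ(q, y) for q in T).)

D on y → {E}.
No y-transition from G, I.
Union after reading y: {E}.
Now take the ε-closure:
From E via ε: add B.
From B via ε: add A.
From A via ε: add G.
From G via ε: add D.
From D via ε: add I.
No new states can be added; the closed set is {A, B, D, E, G, I}.

{A, B, D, E, G, I}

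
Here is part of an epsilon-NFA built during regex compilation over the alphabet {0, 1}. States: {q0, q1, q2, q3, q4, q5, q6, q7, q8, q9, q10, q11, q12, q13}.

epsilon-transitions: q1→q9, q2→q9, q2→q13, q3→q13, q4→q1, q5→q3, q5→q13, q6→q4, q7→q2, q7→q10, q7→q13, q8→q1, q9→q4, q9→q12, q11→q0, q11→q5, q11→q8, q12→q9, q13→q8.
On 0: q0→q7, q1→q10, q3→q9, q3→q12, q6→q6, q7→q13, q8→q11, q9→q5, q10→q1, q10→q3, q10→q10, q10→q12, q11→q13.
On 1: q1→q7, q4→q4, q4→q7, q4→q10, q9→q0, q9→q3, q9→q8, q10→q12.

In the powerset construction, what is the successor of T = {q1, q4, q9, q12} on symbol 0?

q1 on 0 → {q10}.
q9 on 0 → {q5}.
No 0-transition from q4, q12.
Union after reading 0: {q5, q10}.
Now take the epsilon-closure:
From q5 via epsilon: add q3, q13.
From q13 via epsilon: add q8.
From q8 via epsilon: add q1.
From q1 via epsilon: add q9.
From q9 via epsilon: add q4, q12.
No new states can be added; the closed set is {q1, q3, q4, q5, q8, q9, q10, q12, q13}.

{q1, q3, q4, q5, q8, q9, q10, q12, q13}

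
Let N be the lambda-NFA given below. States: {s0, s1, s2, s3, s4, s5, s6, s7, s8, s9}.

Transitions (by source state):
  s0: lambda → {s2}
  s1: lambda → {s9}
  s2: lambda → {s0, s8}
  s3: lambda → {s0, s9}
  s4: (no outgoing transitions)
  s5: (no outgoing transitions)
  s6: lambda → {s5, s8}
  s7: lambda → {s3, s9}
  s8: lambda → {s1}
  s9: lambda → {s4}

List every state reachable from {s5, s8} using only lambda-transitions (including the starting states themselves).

{s1, s4, s5, s8, s9}

Start with {s5, s8}.
From s8 via lambda: add s1.
From s1 via lambda: add s9.
From s9 via lambda: add s4.
No new states can be added; the closed set is {s1, s4, s5, s8, s9}.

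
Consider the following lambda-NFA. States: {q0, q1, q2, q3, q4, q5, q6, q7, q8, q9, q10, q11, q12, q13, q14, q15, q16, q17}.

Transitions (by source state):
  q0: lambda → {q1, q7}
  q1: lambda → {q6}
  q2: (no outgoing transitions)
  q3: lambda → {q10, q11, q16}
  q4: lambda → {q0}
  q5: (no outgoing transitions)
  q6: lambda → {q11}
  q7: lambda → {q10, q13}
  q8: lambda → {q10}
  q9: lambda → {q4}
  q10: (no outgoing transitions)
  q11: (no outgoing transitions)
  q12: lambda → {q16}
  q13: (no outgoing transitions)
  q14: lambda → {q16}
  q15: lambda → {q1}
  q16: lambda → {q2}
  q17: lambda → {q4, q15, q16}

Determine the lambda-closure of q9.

Start with {q9}.
From q9 via lambda: add q4.
From q4 via lambda: add q0.
From q0 via lambda: add q1, q7.
From q1 via lambda: add q6.
From q7 via lambda: add q10, q13.
From q6 via lambda: add q11.
No new states can be added; the closed set is {q0, q1, q4, q6, q7, q9, q10, q11, q13}.

{q0, q1, q4, q6, q7, q9, q10, q11, q13}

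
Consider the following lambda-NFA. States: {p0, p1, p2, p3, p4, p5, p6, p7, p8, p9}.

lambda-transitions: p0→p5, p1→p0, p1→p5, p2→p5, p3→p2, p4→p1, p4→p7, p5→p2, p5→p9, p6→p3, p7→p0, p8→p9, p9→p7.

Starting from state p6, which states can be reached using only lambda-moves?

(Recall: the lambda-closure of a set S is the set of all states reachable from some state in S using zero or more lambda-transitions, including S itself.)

Start with {p6}.
From p6 via lambda: add p3.
From p3 via lambda: add p2.
From p2 via lambda: add p5.
From p5 via lambda: add p9.
From p9 via lambda: add p7.
From p7 via lambda: add p0.
No new states can be added; the closed set is {p0, p2, p3, p5, p6, p7, p9}.

{p0, p2, p3, p5, p6, p7, p9}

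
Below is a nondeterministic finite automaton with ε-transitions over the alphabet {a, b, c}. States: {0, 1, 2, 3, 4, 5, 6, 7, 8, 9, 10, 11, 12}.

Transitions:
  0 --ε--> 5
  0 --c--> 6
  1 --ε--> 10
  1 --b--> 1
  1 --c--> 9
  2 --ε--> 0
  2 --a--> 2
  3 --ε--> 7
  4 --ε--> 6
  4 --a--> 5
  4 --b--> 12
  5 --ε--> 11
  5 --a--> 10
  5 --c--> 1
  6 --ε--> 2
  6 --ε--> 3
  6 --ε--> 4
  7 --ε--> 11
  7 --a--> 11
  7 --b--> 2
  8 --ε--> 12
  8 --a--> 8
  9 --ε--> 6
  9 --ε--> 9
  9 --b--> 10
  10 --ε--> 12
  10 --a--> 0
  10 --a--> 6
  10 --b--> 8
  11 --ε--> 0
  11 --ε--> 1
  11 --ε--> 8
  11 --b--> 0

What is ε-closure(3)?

{0, 1, 3, 5, 7, 8, 10, 11, 12}

Start with {3}.
From 3 via ε: add 7.
From 7 via ε: add 11.
From 11 via ε: add 0, 1, 8.
From 0 via ε: add 5.
From 1 via ε: add 10.
From 8 via ε: add 12.
No new states can be added; the closed set is {0, 1, 3, 5, 7, 8, 10, 11, 12}.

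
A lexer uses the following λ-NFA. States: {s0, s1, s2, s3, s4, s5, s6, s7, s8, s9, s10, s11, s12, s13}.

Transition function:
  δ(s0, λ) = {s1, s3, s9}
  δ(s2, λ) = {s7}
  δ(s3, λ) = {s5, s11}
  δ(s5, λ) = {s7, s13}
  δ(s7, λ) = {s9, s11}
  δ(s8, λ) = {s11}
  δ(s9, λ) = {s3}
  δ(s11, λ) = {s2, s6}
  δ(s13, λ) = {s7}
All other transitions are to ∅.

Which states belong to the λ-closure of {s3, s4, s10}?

{s2, s3, s4, s5, s6, s7, s9, s10, s11, s13}

Start with {s3, s4, s10}.
From s3 via λ: add s5, s11.
From s5 via λ: add s7, s13.
From s11 via λ: add s2, s6.
From s7 via λ: add s9.
No new states can be added; the closed set is {s2, s3, s4, s5, s6, s7, s9, s10, s11, s13}.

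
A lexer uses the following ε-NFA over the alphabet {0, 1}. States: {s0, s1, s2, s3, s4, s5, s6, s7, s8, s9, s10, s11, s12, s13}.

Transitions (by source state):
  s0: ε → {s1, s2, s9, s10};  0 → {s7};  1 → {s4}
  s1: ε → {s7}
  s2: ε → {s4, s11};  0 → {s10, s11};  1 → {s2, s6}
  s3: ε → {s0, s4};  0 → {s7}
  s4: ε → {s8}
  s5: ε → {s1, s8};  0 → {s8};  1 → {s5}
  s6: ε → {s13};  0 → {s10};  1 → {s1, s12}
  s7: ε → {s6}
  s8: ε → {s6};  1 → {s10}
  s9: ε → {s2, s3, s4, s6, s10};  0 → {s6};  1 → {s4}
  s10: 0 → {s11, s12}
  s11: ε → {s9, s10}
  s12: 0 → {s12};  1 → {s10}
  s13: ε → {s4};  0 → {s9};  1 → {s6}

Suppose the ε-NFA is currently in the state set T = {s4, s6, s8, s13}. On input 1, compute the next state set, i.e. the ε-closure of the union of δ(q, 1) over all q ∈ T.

s6 on 1 → {s1, s12}.
s8 on 1 → {s10}.
s13 on 1 → {s6}.
No 1-transition from s4.
Union after reading 1: {s1, s6, s10, s12}.
Now take the ε-closure:
From s1 via ε: add s7.
From s6 via ε: add s13.
From s13 via ε: add s4.
From s4 via ε: add s8.
No new states can be added; the closed set is {s1, s4, s6, s7, s8, s10, s12, s13}.

{s1, s4, s6, s7, s8, s10, s12, s13}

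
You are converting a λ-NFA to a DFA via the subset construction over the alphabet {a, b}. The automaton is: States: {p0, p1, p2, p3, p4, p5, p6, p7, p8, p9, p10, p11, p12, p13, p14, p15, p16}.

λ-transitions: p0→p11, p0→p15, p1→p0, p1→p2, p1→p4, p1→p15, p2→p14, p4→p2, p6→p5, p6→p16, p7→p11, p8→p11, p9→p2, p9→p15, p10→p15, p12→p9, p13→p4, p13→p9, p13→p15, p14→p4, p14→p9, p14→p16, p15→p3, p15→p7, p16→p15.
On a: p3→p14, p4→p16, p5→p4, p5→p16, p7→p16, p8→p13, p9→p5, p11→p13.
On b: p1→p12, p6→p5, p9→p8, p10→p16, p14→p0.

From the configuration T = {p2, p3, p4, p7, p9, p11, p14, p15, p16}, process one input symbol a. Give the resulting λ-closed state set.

{p2, p3, p4, p5, p7, p9, p11, p13, p14, p15, p16}

p3 on a → {p14}.
p4 on a → {p16}.
p7 on a → {p16}.
p9 on a → {p5}.
p11 on a → {p13}.
No a-transition from p2, p14, p15, p16.
Union after reading a: {p5, p13, p14, p16}.
Now take the λ-closure:
From p13 via λ: add p4, p9, p15.
From p4 via λ: add p2.
From p15 via λ: add p3, p7.
From p7 via λ: add p11.
No new states can be added; the closed set is {p2, p3, p4, p5, p7, p9, p11, p13, p14, p15, p16}.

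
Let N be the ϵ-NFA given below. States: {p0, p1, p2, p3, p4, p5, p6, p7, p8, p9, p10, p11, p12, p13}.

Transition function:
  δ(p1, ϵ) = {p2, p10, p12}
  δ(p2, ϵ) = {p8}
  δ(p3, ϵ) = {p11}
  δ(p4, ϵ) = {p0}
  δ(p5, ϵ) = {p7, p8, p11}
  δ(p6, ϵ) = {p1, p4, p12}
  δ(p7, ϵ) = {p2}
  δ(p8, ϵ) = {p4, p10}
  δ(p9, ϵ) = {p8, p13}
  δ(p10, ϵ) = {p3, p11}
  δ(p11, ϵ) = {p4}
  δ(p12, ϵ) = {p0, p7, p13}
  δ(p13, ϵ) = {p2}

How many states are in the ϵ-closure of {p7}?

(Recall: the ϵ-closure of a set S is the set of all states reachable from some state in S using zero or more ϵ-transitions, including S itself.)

Start with {p7}.
From p7 via ϵ: add p2.
From p2 via ϵ: add p8.
From p8 via ϵ: add p4, p10.
From p4 via ϵ: add p0.
From p10 via ϵ: add p3, p11.
ϵ-closure = {p0, p2, p3, p4, p7, p8, p10, p11}, which has 8 states.

8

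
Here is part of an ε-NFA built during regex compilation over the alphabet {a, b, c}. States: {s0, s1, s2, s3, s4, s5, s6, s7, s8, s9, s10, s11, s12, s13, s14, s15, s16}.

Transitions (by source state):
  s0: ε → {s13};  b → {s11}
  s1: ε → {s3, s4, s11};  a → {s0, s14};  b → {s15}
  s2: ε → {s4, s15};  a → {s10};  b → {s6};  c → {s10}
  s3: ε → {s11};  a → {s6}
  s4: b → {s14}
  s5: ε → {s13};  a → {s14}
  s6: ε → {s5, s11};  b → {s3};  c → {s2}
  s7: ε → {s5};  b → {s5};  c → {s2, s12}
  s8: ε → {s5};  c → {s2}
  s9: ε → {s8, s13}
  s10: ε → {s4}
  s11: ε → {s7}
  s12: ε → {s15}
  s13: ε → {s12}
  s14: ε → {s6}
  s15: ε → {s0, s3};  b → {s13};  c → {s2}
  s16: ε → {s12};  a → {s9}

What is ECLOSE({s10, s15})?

{s0, s3, s4, s5, s7, s10, s11, s12, s13, s15}

Start with {s10, s15}.
From s10 via ε: add s4.
From s15 via ε: add s0, s3.
From s0 via ε: add s13.
From s3 via ε: add s11.
From s11 via ε: add s7.
From s13 via ε: add s12.
From s7 via ε: add s5.
No new states can be added; the closed set is {s0, s3, s4, s5, s7, s10, s11, s12, s13, s15}.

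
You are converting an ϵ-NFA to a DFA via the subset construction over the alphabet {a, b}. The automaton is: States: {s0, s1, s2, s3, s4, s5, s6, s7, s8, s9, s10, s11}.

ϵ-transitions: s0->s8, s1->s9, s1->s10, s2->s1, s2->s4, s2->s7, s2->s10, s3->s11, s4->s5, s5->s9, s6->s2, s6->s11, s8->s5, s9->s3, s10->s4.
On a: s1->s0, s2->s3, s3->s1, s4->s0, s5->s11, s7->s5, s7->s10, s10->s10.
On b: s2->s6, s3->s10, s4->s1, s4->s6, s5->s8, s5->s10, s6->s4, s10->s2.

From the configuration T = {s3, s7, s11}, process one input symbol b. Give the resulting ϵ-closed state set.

{s3, s4, s5, s9, s10, s11}

s3 on b → {s10}.
No b-transition from s7, s11.
Union after reading b: {s10}.
Now take the ϵ-closure:
From s10 via ϵ: add s4.
From s4 via ϵ: add s5.
From s5 via ϵ: add s9.
From s9 via ϵ: add s3.
From s3 via ϵ: add s11.
No new states can be added; the closed set is {s3, s4, s5, s9, s10, s11}.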